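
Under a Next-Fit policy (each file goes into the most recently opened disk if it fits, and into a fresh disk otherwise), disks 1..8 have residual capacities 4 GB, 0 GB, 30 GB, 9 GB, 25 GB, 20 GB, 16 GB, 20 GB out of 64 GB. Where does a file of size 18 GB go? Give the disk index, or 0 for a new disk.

Next-Fit only looks at disk 8, which has 20 GB free.
18 GB fits there.

8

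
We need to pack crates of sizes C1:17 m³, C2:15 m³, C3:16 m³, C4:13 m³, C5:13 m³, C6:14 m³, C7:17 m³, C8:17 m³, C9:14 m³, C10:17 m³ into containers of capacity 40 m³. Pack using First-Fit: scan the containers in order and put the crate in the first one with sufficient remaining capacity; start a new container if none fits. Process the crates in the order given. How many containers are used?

Put C1 (17 m³) in container 1; 23 m³ remain.
Put C2 (15 m³) in container 1; 8 m³ remain.
Put C3 (16 m³) in container 2; 24 m³ remain.
Put C4 (13 m³) in container 2; 11 m³ remain.
Put C5 (13 m³) in container 3; 27 m³ remain.
Put C6 (14 m³) in container 3; 13 m³ remain.
Put C7 (17 m³) in container 4; 23 m³ remain.
Put C8 (17 m³) in container 4; 6 m³ remain.
Put C9 (14 m³) in container 5; 26 m³ remain.
Put C10 (17 m³) in container 5; 9 m³ remain.

5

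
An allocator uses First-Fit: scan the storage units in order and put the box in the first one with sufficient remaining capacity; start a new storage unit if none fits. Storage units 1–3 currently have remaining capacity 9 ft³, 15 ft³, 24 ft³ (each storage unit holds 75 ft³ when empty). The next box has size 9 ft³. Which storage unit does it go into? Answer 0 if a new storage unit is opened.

Storage units with room: storage unit 1 (9 ft³), storage unit 2 (15 ft³), storage unit 3 (24 ft³).
The first with room is storage unit 1.

1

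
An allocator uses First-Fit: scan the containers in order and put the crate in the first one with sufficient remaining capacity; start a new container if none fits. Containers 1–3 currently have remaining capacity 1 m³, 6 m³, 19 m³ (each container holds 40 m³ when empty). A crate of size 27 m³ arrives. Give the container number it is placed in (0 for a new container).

No container has ≥ 27 m³ free, so a new container is opened.

0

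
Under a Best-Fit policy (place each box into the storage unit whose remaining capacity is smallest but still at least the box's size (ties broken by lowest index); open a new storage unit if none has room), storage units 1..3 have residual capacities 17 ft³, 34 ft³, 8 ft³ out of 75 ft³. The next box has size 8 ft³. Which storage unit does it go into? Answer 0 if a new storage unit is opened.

Storage units with room: storage unit 1 (17 ft³), storage unit 2 (34 ft³), storage unit 3 (8 ft³).
Tightest fit is storage unit 3 with 8 ft³ free.

3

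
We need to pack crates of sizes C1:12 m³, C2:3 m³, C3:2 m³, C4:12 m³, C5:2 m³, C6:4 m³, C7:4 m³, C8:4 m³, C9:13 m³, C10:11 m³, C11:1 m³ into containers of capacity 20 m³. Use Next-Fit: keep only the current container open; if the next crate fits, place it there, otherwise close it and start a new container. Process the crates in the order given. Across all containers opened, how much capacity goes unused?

container 1: place C1 (12 m³), 8 m³ left
container 1: place C2 (3 m³), 5 m³ left
container 1: place C3 (2 m³), 3 m³ left
container 2: place C4 (12 m³), 8 m³ left
container 2: place C5 (2 m³), 6 m³ left
container 2: place C6 (4 m³), 2 m³ left
container 3: place C7 (4 m³), 16 m³ left
container 3: place C8 (4 m³), 12 m³ left
container 4: place C9 (13 m³), 7 m³ left
container 5: place C10 (11 m³), 9 m³ left
container 5: place C11 (1 m³), 8 m³ left
5 containers × 20 m³ = 100 m³; used 68 m³; unused 32 m³.

32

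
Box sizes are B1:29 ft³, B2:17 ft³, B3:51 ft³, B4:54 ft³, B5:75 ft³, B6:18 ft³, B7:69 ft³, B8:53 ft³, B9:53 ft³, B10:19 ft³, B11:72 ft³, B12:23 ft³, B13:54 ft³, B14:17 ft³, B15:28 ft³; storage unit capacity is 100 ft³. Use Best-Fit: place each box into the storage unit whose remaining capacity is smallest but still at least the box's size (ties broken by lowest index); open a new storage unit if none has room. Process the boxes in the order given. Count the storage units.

8

storage unit 1: place B1 (29 ft³), 71 ft³ left
storage unit 1: place B2 (17 ft³), 54 ft³ left
storage unit 1: place B3 (51 ft³), 3 ft³ left
storage unit 2: place B4 (54 ft³), 46 ft³ left
storage unit 3: place B5 (75 ft³), 25 ft³ left
storage unit 3: place B6 (18 ft³), 7 ft³ left
storage unit 4: place B7 (69 ft³), 31 ft³ left
storage unit 5: place B8 (53 ft³), 47 ft³ left
storage unit 6: place B9 (53 ft³), 47 ft³ left
storage unit 4: place B10 (19 ft³), 12 ft³ left
storage unit 7: place B11 (72 ft³), 28 ft³ left
storage unit 7: place B12 (23 ft³), 5 ft³ left
storage unit 8: place B13 (54 ft³), 46 ft³ left
storage unit 2: place B14 (17 ft³), 29 ft³ left
storage unit 2: place B15 (28 ft³), 1 ft³ left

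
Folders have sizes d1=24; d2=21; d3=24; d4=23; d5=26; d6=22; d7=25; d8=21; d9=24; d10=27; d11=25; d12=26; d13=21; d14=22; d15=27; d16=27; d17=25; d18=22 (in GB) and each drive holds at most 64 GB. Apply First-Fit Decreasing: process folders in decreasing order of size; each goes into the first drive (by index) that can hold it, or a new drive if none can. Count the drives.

9 drives

Sorted descending: 27, 27, 27, 26, 26, 25, 25, 25, 24, 24, 24, 23, 22, 22, 22, 21, 21, 21.
27 GB → drive 1 (remaining 37 GB)
27 GB → drive 1 (remaining 10 GB)
27 GB → drive 2 (remaining 37 GB)
26 GB → drive 2 (remaining 11 GB)
26 GB → drive 3 (remaining 38 GB)
25 GB → drive 3 (remaining 13 GB)
25 GB → drive 4 (remaining 39 GB)
25 GB → drive 4 (remaining 14 GB)
24 GB → drive 5 (remaining 40 GB)
24 GB → drive 5 (remaining 16 GB)
24 GB → drive 6 (remaining 40 GB)
23 GB → drive 6 (remaining 17 GB)
22 GB → drive 7 (remaining 42 GB)
22 GB → drive 7 (remaining 20 GB)
22 GB → drive 8 (remaining 42 GB)
21 GB → drive 8 (remaining 21 GB)
21 GB → drive 8 (remaining 0 GB)
21 GB → drive 9 (remaining 43 GB)
Final drives: [27,27] [27,26] [26,25] [25,25] [24,24] [24,23] [22,22] [22,21,21] [21].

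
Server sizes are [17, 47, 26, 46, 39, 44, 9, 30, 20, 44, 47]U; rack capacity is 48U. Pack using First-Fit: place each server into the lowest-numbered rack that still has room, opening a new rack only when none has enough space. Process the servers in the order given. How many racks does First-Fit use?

rack 1: place 17U, 31U left
rack 2: place 47U, 1U left
rack 1: place 26U, 5U left
rack 3: place 46U, 2U left
rack 4: place 39U, 9U left
rack 5: place 44U, 4U left
rack 4: place 9U, 0U left
rack 6: place 30U, 18U left
rack 7: place 20U, 28U left
rack 8: place 44U, 4U left
rack 9: place 47U, 1U left

9 racks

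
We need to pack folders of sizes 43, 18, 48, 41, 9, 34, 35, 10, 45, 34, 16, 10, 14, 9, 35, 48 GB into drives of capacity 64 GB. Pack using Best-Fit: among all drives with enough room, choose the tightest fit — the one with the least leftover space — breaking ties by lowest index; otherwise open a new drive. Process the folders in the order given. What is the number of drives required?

Put 43 GB in drive 1; 21 GB remain.
Put 18 GB in drive 1; 3 GB remain.
Put 48 GB in drive 2; 16 GB remain.
Put 41 GB in drive 3; 23 GB remain.
Put 9 GB in drive 2; 7 GB remain.
Put 34 GB in drive 4; 30 GB remain.
Put 35 GB in drive 5; 29 GB remain.
Put 10 GB in drive 3; 13 GB remain.
Put 45 GB in drive 6; 19 GB remain.
Put 34 GB in drive 7; 30 GB remain.
Put 16 GB in drive 6; 3 GB remain.
Put 10 GB in drive 3; 3 GB remain.
Put 14 GB in drive 5; 15 GB remain.
Put 9 GB in drive 5; 6 GB remain.
Put 35 GB in drive 8; 29 GB remain.
Put 48 GB in drive 9; 16 GB remain.
Final drives: [43,18] [48,9] [41,10,10] [34] [35,14,9] [45,16] [34] [35] [48].

9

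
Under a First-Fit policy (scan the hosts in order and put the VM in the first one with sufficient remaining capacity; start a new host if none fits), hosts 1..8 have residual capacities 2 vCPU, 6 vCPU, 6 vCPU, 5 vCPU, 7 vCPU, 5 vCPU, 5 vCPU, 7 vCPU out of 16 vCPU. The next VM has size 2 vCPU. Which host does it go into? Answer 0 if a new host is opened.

Hosts with room: host 1 (2 vCPU), host 2 (6 vCPU), host 3 (6 vCPU), host 4 (5 vCPU), host 5 (7 vCPU), host 6 (5 vCPU), host 7 (5 vCPU), host 8 (7 vCPU).
The first with room is host 1.

1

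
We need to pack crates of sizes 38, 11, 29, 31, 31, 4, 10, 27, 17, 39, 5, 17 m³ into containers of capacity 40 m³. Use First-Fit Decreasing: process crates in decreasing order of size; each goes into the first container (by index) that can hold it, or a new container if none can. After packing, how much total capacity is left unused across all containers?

Sorted descending: 39, 38, 31, 31, 29, 27, 17, 17, 11, 10, 5, 4.
Put 39 m³ in container 1; 1 m³ remain.
Put 38 m³ in container 2; 2 m³ remain.
Put 31 m³ in container 3; 9 m³ remain.
Put 31 m³ in container 4; 9 m³ remain.
Put 29 m³ in container 5; 11 m³ remain.
Put 27 m³ in container 6; 13 m³ remain.
Put 17 m³ in container 7; 23 m³ remain.
Put 17 m³ in container 7; 6 m³ remain.
Put 11 m³ in container 5; 0 m³ remain.
Put 10 m³ in container 6; 3 m³ remain.
Put 5 m³ in container 3; 4 m³ remain.
Put 4 m³ in container 3; 0 m³ remain.
7 containers × 40 m³ = 280 m³; used 259 m³; unused 21 m³.

21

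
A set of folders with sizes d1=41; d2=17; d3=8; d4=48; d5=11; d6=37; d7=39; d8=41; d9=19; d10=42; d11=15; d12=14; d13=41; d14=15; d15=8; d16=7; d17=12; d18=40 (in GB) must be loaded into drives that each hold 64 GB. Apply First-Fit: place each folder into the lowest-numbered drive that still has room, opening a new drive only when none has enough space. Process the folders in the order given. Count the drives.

drive 1: place d1 (41 GB), 23 GB left
drive 1: place d2 (17 GB), 6 GB left
drive 2: place d3 (8 GB), 56 GB left
drive 2: place d4 (48 GB), 8 GB left
drive 3: place d5 (11 GB), 53 GB left
drive 3: place d6 (37 GB), 16 GB left
drive 4: place d7 (39 GB), 25 GB left
drive 5: place d8 (41 GB), 23 GB left
drive 4: place d9 (19 GB), 6 GB left
drive 6: place d10 (42 GB), 22 GB left
drive 3: place d11 (15 GB), 1 GB left
drive 5: place d12 (14 GB), 9 GB left
drive 7: place d13 (41 GB), 23 GB left
drive 6: place d14 (15 GB), 7 GB left
drive 2: place d15 (8 GB), 0 GB left
drive 5: place d16 (7 GB), 2 GB left
drive 7: place d17 (12 GB), 11 GB left
drive 8: place d18 (40 GB), 24 GB left

8 drives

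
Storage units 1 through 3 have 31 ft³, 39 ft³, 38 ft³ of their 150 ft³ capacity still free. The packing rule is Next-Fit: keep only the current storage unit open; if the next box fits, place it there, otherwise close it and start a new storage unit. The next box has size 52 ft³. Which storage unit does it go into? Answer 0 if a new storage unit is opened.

Next-Fit only looks at storage unit 3, which has 38 ft³ free.
52 ft³ does not fit, so a new storage unit is opened.

0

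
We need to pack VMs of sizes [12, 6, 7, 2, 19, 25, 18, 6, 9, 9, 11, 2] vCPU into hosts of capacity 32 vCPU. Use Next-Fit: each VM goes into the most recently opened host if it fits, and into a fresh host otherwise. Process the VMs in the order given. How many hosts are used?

Put 12 vCPU in host 1; 20 vCPU remain.
Put 6 vCPU in host 1; 14 vCPU remain.
Put 7 vCPU in host 1; 7 vCPU remain.
Put 2 vCPU in host 1; 5 vCPU remain.
Put 19 vCPU in host 2; 13 vCPU remain.
Put 25 vCPU in host 3; 7 vCPU remain.
Put 18 vCPU in host 4; 14 vCPU remain.
Put 6 vCPU in host 4; 8 vCPU remain.
Put 9 vCPU in host 5; 23 vCPU remain.
Put 9 vCPU in host 5; 14 vCPU remain.
Put 11 vCPU in host 5; 3 vCPU remain.
Put 2 vCPU in host 5; 1 vCPU remain.

5 hosts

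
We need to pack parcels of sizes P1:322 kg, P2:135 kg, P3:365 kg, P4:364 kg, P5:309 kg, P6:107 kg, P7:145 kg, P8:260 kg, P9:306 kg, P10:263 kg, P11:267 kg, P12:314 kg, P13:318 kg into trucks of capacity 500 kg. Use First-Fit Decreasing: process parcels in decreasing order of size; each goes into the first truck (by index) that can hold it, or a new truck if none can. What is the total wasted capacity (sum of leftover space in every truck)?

1525

Sorted descending: 365, 364, 322, 318, 314, 309, 306, 267, 263, 260, 145, 135, 107.
Put 365 kg in truck 1; 135 kg remain.
Put 364 kg in truck 2; 136 kg remain.
Put 322 kg in truck 3; 178 kg remain.
Put 318 kg in truck 4; 182 kg remain.
Put 314 kg in truck 5; 186 kg remain.
Put 309 kg in truck 6; 191 kg remain.
Put 306 kg in truck 7; 194 kg remain.
Put 267 kg in truck 8; 233 kg remain.
Put 263 kg in truck 9; 237 kg remain.
Put 260 kg in truck 10; 240 kg remain.
Put 145 kg in truck 3; 33 kg remain.
Put 135 kg in truck 1; 0 kg remain.
Put 107 kg in truck 2; 29 kg remain.
10 trucks × 500 kg = 5000 kg; used 3475 kg; unused 1525 kg.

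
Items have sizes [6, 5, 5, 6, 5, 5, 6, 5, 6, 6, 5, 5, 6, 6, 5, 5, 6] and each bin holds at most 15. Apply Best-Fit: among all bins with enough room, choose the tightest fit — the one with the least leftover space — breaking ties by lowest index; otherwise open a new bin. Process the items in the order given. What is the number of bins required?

bin 1: place 6, 9 left
bin 1: place 5, 4 left
bin 2: place 5, 10 left
bin 2: place 6, 4 left
bin 3: place 5, 10 left
bin 3: place 5, 5 left
bin 4: place 6, 9 left
bin 3: place 5, 0 left
bin 4: place 6, 3 left
bin 5: place 6, 9 left
bin 5: place 5, 4 left
bin 6: place 5, 10 left
bin 6: place 6, 4 left
bin 7: place 6, 9 left
bin 7: place 5, 4 left
bin 8: place 5, 10 left
bin 8: place 6, 4 left

8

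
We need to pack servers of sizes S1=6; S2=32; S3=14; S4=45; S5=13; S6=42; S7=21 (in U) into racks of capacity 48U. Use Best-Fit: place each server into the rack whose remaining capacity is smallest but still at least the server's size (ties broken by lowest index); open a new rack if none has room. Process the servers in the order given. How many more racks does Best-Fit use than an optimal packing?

Best-Fit: [6,32] [14,13,21] [45] [42] → 4 racks.
Total size 173U; any packing needs at least ⌈173/48⌉ = 4 racks.
So 4 is already optimal.

0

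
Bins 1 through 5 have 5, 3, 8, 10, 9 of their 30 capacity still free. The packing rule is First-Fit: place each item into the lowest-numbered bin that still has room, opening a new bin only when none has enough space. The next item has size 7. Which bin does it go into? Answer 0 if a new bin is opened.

3

Bins with room: bin 3 (8), bin 4 (10), bin 5 (9).
The first with room is bin 3.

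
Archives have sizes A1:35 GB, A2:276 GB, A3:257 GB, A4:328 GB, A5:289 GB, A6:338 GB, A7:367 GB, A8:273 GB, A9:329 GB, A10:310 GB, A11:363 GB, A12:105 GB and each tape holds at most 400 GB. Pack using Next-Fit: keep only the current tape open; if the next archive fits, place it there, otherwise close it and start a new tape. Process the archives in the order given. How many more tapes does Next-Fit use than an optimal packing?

Next-Fit: [35,276] [257] [328] [289] [338] [367] [273] [329] [310] [363] [105] → 11 tapes.
10 archives exceed 200 GB (half the capacity), and no two of those can share a tape, so at least 10 tapes are needed.
An optimal packing achieves that bound: [367] [363,35] [338] [329] [328] [310] [289,105] [276] [273] [257] → 10 tapes.
Excess: 11 − 10 = 1.

1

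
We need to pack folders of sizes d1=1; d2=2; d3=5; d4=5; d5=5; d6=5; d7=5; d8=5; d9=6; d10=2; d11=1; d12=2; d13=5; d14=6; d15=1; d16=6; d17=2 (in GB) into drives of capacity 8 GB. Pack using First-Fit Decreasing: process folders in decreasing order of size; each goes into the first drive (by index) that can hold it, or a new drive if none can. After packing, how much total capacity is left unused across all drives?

16

Sorted descending: 6, 6, 6, 5, 5, 5, 5, 5, 5, 5, 2, 2, 2, 2, 1, 1, 1.
Put 6 GB in drive 1; 2 GB remain.
Put 6 GB in drive 2; 2 GB remain.
Put 6 GB in drive 3; 2 GB remain.
Put 5 GB in drive 4; 3 GB remain.
Put 5 GB in drive 5; 3 GB remain.
Put 5 GB in drive 6; 3 GB remain.
Put 5 GB in drive 7; 3 GB remain.
Put 5 GB in drive 8; 3 GB remain.
Put 5 GB in drive 9; 3 GB remain.
Put 5 GB in drive 10; 3 GB remain.
Put 2 GB in drive 1; 0 GB remain.
Put 2 GB in drive 2; 0 GB remain.
Put 2 GB in drive 3; 0 GB remain.
Put 2 GB in drive 4; 1 GB remain.
Put 1 GB in drive 4; 0 GB remain.
Put 1 GB in drive 5; 2 GB remain.
Put 1 GB in drive 5; 1 GB remain.
10 drives × 8 GB = 80 GB; used 64 GB; unused 16 GB.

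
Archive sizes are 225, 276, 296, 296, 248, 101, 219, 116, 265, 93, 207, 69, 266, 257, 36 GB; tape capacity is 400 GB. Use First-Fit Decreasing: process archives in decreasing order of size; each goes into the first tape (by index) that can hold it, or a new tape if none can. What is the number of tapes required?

10

Sorted descending: 296, 296, 276, 266, 265, 257, 248, 225, 219, 207, 116, 101, 93, 69, 36.
Put 296 GB in tape 1; 104 GB remain.
Put 296 GB in tape 2; 104 GB remain.
Put 276 GB in tape 3; 124 GB remain.
Put 266 GB in tape 4; 134 GB remain.
Put 265 GB in tape 5; 135 GB remain.
Put 257 GB in tape 6; 143 GB remain.
Put 248 GB in tape 7; 152 GB remain.
Put 225 GB in tape 8; 175 GB remain.
Put 219 GB in tape 9; 181 GB remain.
Put 207 GB in tape 10; 193 GB remain.
Put 116 GB in tape 3; 8 GB remain.
Put 101 GB in tape 1; 3 GB remain.
Put 93 GB in tape 2; 11 GB remain.
Put 69 GB in tape 4; 65 GB remain.
Put 36 GB in tape 4; 29 GB remain.
Final tapes: [296,101] [296,93] [276,116] [266,69,36] [265] [257] [248] [225] [219] [207].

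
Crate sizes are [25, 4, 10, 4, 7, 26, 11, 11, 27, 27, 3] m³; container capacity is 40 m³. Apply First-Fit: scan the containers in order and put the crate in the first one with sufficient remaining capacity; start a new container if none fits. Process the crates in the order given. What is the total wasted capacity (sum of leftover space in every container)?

container 1: place 25 m³, 15 m³ left
container 1: place 4 m³, 11 m³ left
container 1: place 10 m³, 1 m³ left
container 2: place 4 m³, 36 m³ left
container 2: place 7 m³, 29 m³ left
container 2: place 26 m³, 3 m³ left
container 3: place 11 m³, 29 m³ left
container 3: place 11 m³, 18 m³ left
container 4: place 27 m³, 13 m³ left
container 5: place 27 m³, 13 m³ left
container 2: place 3 m³, 0 m³ left
5 containers × 40 m³ = 200 m³; used 155 m³; unused 45 m³.

45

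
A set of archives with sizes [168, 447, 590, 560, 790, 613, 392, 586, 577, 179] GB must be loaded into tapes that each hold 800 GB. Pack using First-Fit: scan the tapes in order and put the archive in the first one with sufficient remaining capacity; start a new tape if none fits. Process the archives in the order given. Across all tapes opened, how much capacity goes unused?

168 GB → tape 1 (remaining 632 GB)
447 GB → tape 1 (remaining 185 GB)
590 GB → tape 2 (remaining 210 GB)
560 GB → tape 3 (remaining 240 GB)
790 GB → tape 4 (remaining 10 GB)
613 GB → tape 5 (remaining 187 GB)
392 GB → tape 6 (remaining 408 GB)
586 GB → tape 7 (remaining 214 GB)
577 GB → tape 8 (remaining 223 GB)
179 GB → tape 1 (remaining 6 GB)
8 tapes × 800 GB = 6400 GB; used 4902 GB; unused 1498 GB.

1498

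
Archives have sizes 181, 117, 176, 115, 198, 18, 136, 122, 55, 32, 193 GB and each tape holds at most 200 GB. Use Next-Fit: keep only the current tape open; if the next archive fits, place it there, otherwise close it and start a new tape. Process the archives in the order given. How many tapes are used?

9 tapes

tape 1: place 181 GB, 19 GB left
tape 2: place 117 GB, 83 GB left
tape 3: place 176 GB, 24 GB left
tape 4: place 115 GB, 85 GB left
tape 5: place 198 GB, 2 GB left
tape 6: place 18 GB, 182 GB left
tape 6: place 136 GB, 46 GB left
tape 7: place 122 GB, 78 GB left
tape 7: place 55 GB, 23 GB left
tape 8: place 32 GB, 168 GB left
tape 9: place 193 GB, 7 GB left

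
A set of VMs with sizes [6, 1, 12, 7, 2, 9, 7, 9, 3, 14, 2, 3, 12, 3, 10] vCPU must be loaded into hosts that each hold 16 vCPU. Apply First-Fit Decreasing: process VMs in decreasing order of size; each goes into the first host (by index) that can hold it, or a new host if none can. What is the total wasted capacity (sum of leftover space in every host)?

Sorted descending: 14, 12, 12, 10, 9, 9, 7, 7, 6, 3, 3, 3, 2, 2, 1.
host 1: place 14 vCPU, 2 vCPU left
host 2: place 12 vCPU, 4 vCPU left
host 3: place 12 vCPU, 4 vCPU left
host 4: place 10 vCPU, 6 vCPU left
host 5: place 9 vCPU, 7 vCPU left
host 6: place 9 vCPU, 7 vCPU left
host 5: place 7 vCPU, 0 vCPU left
host 6: place 7 vCPU, 0 vCPU left
host 4: place 6 vCPU, 0 vCPU left
host 2: place 3 vCPU, 1 vCPU left
host 3: place 3 vCPU, 1 vCPU left
host 7: place 3 vCPU, 13 vCPU left
host 1: place 2 vCPU, 0 vCPU left
host 7: place 2 vCPU, 11 vCPU left
host 2: place 1 vCPU, 0 vCPU left
7 hosts × 16 vCPU = 112 vCPU; used 100 vCPU; unused 12 vCPU.

12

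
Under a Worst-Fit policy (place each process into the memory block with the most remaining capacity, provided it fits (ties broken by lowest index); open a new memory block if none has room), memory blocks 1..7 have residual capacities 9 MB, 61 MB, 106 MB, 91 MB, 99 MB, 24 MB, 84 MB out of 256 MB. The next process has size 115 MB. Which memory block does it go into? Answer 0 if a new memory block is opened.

0

No memory block has ≥ 115 MB free, so a new memory block is opened.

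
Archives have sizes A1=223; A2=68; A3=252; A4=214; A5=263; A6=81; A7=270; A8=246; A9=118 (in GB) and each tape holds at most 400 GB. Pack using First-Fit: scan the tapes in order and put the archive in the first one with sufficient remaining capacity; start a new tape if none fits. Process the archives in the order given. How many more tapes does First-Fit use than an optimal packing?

First-Fit: [223,68,81] [252,118] [214] [263] [270] [246] → 6 tapes.
6 archives exceed 200 GB (half the capacity), and no two of those can share a tape, so at least 6 tapes are needed.
So 6 is already optimal.

0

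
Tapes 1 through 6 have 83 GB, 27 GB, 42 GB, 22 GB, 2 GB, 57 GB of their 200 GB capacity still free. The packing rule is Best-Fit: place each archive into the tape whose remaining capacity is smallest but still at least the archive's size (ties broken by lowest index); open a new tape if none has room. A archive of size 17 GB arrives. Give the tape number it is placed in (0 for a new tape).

Tapes with room: tape 1 (83 GB), tape 2 (27 GB), tape 3 (42 GB), tape 4 (22 GB), tape 6 (57 GB).
Tightest fit is tape 4 with 22 GB free.

4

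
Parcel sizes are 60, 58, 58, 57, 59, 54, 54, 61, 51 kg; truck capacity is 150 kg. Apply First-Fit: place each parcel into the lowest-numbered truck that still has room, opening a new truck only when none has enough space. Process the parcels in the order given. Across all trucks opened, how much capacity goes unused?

238

60 kg → truck 1 (remaining 90 kg)
58 kg → truck 1 (remaining 32 kg)
58 kg → truck 2 (remaining 92 kg)
57 kg → truck 2 (remaining 35 kg)
59 kg → truck 3 (remaining 91 kg)
54 kg → truck 3 (remaining 37 kg)
54 kg → truck 4 (remaining 96 kg)
61 kg → truck 4 (remaining 35 kg)
51 kg → truck 5 (remaining 99 kg)
5 trucks × 150 kg = 750 kg; used 512 kg; unused 238 kg.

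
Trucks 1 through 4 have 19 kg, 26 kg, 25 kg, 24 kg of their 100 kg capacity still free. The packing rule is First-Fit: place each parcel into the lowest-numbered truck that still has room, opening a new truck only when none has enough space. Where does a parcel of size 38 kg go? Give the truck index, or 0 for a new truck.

0

No truck has ≥ 38 kg free, so a new truck is opened.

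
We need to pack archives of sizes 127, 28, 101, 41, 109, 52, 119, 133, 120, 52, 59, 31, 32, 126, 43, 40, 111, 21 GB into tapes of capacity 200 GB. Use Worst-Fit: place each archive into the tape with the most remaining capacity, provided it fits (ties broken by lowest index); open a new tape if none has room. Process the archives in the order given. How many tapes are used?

8 tapes

Put 127 GB in tape 1; 73 GB remain.
Put 28 GB in tape 1; 45 GB remain.
Put 101 GB in tape 2; 99 GB remain.
Put 41 GB in tape 2; 58 GB remain.
Put 109 GB in tape 3; 91 GB remain.
Put 52 GB in tape 3; 39 GB remain.
Put 119 GB in tape 4; 81 GB remain.
Put 133 GB in tape 5; 67 GB remain.
Put 120 GB in tape 6; 80 GB remain.
Put 52 GB in tape 4; 29 GB remain.
Put 59 GB in tape 6; 21 GB remain.
Put 31 GB in tape 5; 36 GB remain.
Put 32 GB in tape 2; 26 GB remain.
Put 126 GB in tape 7; 74 GB remain.
Put 43 GB in tape 7; 31 GB remain.
Put 40 GB in tape 1; 5 GB remain.
Put 111 GB in tape 8; 89 GB remain.
Put 21 GB in tape 8; 68 GB remain.
Final tapes: [127,28,40] [101,41,32] [109,52] [119,52] [133,31] [120,59] [126,43] [111,21].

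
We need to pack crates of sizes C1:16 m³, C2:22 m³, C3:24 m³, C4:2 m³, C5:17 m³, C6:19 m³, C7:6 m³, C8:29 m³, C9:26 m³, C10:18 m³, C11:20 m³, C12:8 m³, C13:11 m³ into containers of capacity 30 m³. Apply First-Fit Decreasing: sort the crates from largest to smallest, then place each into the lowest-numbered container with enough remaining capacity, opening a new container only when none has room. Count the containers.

9

Sorted descending: 29, 26, 24, 22, 20, 19, 18, 17, 16, 11, 8, 6, 2.
29 m³ → container 1 (remaining 1 m³)
26 m³ → container 2 (remaining 4 m³)
24 m³ → container 3 (remaining 6 m³)
22 m³ → container 4 (remaining 8 m³)
20 m³ → container 5 (remaining 10 m³)
19 m³ → container 6 (remaining 11 m³)
18 m³ → container 7 (remaining 12 m³)
17 m³ → container 8 (remaining 13 m³)
16 m³ → container 9 (remaining 14 m³)
11 m³ → container 6 (remaining 0 m³)
8 m³ → container 4 (remaining 0 m³)
6 m³ → container 3 (remaining 0 m³)
2 m³ → container 2 (remaining 2 m³)
Final containers: [29] [26,2] [24,6] [22,8] [20] [19,11] [18] [17] [16].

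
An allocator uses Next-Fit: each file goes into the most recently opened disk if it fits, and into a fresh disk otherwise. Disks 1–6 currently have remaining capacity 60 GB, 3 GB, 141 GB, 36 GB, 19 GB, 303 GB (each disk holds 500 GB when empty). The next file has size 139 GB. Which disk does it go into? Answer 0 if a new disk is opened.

6

Next-Fit only looks at disk 6, which has 303 GB free.
139 GB fits there.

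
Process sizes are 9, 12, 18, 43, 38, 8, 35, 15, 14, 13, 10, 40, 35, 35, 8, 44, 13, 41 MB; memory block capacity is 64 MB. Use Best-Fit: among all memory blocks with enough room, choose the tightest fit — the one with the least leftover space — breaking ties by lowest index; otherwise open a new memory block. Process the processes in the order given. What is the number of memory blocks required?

9

Put 9 MB in memory block 1; 55 MB remain.
Put 12 MB in memory block 1; 43 MB remain.
Put 18 MB in memory block 1; 25 MB remain.
Put 43 MB in memory block 2; 21 MB remain.
Put 38 MB in memory block 3; 26 MB remain.
Put 8 MB in memory block 2; 13 MB remain.
Put 35 MB in memory block 4; 29 MB remain.
Put 15 MB in memory block 1; 10 MB remain.
Put 14 MB in memory block 3; 12 MB remain.
Put 13 MB in memory block 2; 0 MB remain.
Put 10 MB in memory block 1; 0 MB remain.
Put 40 MB in memory block 5; 24 MB remain.
Put 35 MB in memory block 6; 29 MB remain.
Put 35 MB in memory block 7; 29 MB remain.
Put 8 MB in memory block 3; 4 MB remain.
Put 44 MB in memory block 8; 20 MB remain.
Put 13 MB in memory block 8; 7 MB remain.
Put 41 MB in memory block 9; 23 MB remain.
Final memory blocks: [9,12,18,15,10] [43,8,13] [38,14,8] [35] [40] [35] [35] [44,13] [41].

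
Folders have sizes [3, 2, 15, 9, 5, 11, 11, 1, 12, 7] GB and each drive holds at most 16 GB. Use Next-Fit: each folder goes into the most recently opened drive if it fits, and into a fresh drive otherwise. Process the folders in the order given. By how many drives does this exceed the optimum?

2

Next-Fit: [3,2] [15] [9,5] [11] [11,1] [12] [7] → 7 drives.
Total size 76 GB; any packing needs at least ⌈76/16⌉ = 5 drives.
An optimal packing achieves that bound: [15,1] [12,3] [11,5] [11,2] [9,7] → 5 drives.
Excess: 7 − 5 = 2.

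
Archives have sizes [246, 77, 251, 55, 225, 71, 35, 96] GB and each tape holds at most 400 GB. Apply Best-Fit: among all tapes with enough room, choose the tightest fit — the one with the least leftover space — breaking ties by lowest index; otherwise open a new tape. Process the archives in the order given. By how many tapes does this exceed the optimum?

0

Best-Fit: [246,77,55] [251,71,35] [225,96] → 3 tapes.
Total size 1056 GB; any packing needs at least ⌈1056/400⌉ = 3 tapes.
So 3 is already optimal.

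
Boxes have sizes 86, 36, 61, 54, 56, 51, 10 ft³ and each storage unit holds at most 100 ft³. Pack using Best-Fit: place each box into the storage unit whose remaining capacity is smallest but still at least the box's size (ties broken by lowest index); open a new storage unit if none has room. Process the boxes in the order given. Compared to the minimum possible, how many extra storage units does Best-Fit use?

Best-Fit: [86,10] [36,61] [54] [56] [51] → 5 storage units.
5 boxes exceed 50 ft³ (half the capacity), and no two of those can share a storage unit, so at least 5 storage units are needed.
So 5 is already optimal.

0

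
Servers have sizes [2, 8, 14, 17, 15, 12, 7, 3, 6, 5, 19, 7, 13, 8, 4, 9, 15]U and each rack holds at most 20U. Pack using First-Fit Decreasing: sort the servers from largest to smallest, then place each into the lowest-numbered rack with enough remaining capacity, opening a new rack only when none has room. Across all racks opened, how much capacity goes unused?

16

Sorted descending: 19, 17, 15, 15, 14, 13, 12, 9, 8, 8, 7, 7, 6, 5, 4, 3, 2.
rack 1: place 19U, 1U left
rack 2: place 17U, 3U left
rack 3: place 15U, 5U left
rack 4: place 15U, 5U left
rack 5: place 14U, 6U left
rack 6: place 13U, 7U left
rack 7: place 12U, 8U left
rack 8: place 9U, 11U left
rack 7: place 8U, 0U left
rack 8: place 8U, 3U left
rack 6: place 7U, 0U left
rack 9: place 7U, 13U left
rack 5: place 6U, 0U left
rack 3: place 5U, 0U left
rack 4: place 4U, 1U left
rack 2: place 3U, 0U left
rack 8: place 2U, 1U left
9 racks × 20U = 180U; used 164U; unused 16U.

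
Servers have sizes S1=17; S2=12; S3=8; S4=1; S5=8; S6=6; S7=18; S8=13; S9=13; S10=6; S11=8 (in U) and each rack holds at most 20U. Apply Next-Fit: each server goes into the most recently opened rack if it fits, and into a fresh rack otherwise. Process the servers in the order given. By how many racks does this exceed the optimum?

Next-Fit: [17] [12,8] [1,8,6] [18] [13] [13,6] [8] → 7 racks.
Total size 110U; any packing needs at least ⌈110/20⌉ = 6 racks.
An optimal packing achieves that bound: [18,1] [17] [13,6] [13,6] [12,8] [8,8] → 6 racks.
Excess: 7 − 6 = 1.

1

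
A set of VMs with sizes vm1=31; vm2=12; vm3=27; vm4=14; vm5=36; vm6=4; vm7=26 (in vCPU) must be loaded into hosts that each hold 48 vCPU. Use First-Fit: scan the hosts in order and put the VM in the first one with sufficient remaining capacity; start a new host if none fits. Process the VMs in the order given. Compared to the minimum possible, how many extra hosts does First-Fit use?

0

First-Fit: [31,12,4] [27,14] [36] [26] → 4 hosts.
Total size 150 vCPU; any packing needs at least ⌈150/48⌉ = 4 hosts.
So 4 is already optimal.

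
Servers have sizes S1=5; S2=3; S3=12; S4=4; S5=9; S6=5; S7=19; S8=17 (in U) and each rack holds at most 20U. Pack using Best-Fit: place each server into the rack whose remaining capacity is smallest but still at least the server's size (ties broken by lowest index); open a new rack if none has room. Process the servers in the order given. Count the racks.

4

S1 (5U) → rack 1 (remaining 15U)
S2 (3U) → rack 1 (remaining 12U)
S3 (12U) → rack 1 (remaining 0U)
S4 (4U) → rack 2 (remaining 16U)
S5 (9U) → rack 2 (remaining 7U)
S6 (5U) → rack 2 (remaining 2U)
S7 (19U) → rack 3 (remaining 1U)
S8 (17U) → rack 4 (remaining 3U)
Final racks: [5,3,12] [4,9,5] [19] [17].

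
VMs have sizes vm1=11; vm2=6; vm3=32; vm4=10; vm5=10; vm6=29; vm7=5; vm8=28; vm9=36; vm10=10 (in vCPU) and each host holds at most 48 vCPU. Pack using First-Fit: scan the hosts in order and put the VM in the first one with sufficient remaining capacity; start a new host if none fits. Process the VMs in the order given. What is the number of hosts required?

5

vm1 (11 vCPU) → host 1 (remaining 37 vCPU)
vm2 (6 vCPU) → host 1 (remaining 31 vCPU)
vm3 (32 vCPU) → host 2 (remaining 16 vCPU)
vm4 (10 vCPU) → host 1 (remaining 21 vCPU)
vm5 (10 vCPU) → host 1 (remaining 11 vCPU)
vm6 (29 vCPU) → host 3 (remaining 19 vCPU)
vm7 (5 vCPU) → host 1 (remaining 6 vCPU)
vm8 (28 vCPU) → host 4 (remaining 20 vCPU)
vm9 (36 vCPU) → host 5 (remaining 12 vCPU)
vm10 (10 vCPU) → host 2 (remaining 6 vCPU)
Final hosts: [11,6,10,10,5] [32,10] [29] [28] [36].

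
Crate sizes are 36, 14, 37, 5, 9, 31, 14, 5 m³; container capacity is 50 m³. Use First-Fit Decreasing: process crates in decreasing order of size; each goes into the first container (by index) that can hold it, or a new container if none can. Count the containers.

Sorted descending: 37, 36, 31, 14, 14, 9, 5, 5.
container 1: place 37 m³, 13 m³ left
container 2: place 36 m³, 14 m³ left
container 3: place 31 m³, 19 m³ left
container 2: place 14 m³, 0 m³ left
container 3: place 14 m³, 5 m³ left
container 1: place 9 m³, 4 m³ left
container 3: place 5 m³, 0 m³ left
container 4: place 5 m³, 45 m³ left
Final containers: [37,9] [36,14] [31,14,5] [5].

4 containers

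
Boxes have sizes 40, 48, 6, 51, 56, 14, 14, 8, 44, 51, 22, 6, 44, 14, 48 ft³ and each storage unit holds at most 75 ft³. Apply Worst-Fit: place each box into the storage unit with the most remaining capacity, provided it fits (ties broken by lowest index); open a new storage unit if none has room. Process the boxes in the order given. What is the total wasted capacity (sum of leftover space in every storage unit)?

Put 40 ft³ in storage unit 1; 35 ft³ remain.
Put 48 ft³ in storage unit 2; 27 ft³ remain.
Put 6 ft³ in storage unit 1; 29 ft³ remain.
Put 51 ft³ in storage unit 3; 24 ft³ remain.
Put 56 ft³ in storage unit 4; 19 ft³ remain.
Put 14 ft³ in storage unit 1; 15 ft³ remain.
Put 14 ft³ in storage unit 2; 13 ft³ remain.
Put 8 ft³ in storage unit 3; 16 ft³ remain.
Put 44 ft³ in storage unit 5; 31 ft³ remain.
Put 51 ft³ in storage unit 6; 24 ft³ remain.
Put 22 ft³ in storage unit 5; 9 ft³ remain.
Put 6 ft³ in storage unit 6; 18 ft³ remain.
Put 44 ft³ in storage unit 7; 31 ft³ remain.
Put 14 ft³ in storage unit 7; 17 ft³ remain.
Put 48 ft³ in storage unit 8; 27 ft³ remain.
8 storage units × 75 ft³ = 600 ft³; used 466 ft³; unused 134 ft³.

134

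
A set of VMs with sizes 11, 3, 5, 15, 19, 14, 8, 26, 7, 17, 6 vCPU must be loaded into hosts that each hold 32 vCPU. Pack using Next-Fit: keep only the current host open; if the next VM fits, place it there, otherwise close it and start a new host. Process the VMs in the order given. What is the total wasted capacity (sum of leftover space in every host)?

11 vCPU → host 1 (remaining 21 vCPU)
3 vCPU → host 1 (remaining 18 vCPU)
5 vCPU → host 1 (remaining 13 vCPU)
15 vCPU → host 2 (remaining 17 vCPU)
19 vCPU → host 3 (remaining 13 vCPU)
14 vCPU → host 4 (remaining 18 vCPU)
8 vCPU → host 4 (remaining 10 vCPU)
26 vCPU → host 5 (remaining 6 vCPU)
7 vCPU → host 6 (remaining 25 vCPU)
17 vCPU → host 6 (remaining 8 vCPU)
6 vCPU → host 6 (remaining 2 vCPU)
6 hosts × 32 vCPU = 192 vCPU; used 131 vCPU; unused 61 vCPU.

61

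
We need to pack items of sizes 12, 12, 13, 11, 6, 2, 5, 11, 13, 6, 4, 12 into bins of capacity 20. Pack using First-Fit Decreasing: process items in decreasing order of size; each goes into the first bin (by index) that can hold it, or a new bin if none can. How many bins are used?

Sorted descending: 13, 13, 12, 12, 12, 11, 11, 6, 6, 5, 4, 2.
13 → bin 1 (remaining 7)
13 → bin 2 (remaining 7)
12 → bin 3 (remaining 8)
12 → bin 4 (remaining 8)
12 → bin 5 (remaining 8)
11 → bin 6 (remaining 9)
11 → bin 7 (remaining 9)
6 → bin 1 (remaining 1)
6 → bin 2 (remaining 1)
5 → bin 3 (remaining 3)
4 → bin 4 (remaining 4)
2 → bin 3 (remaining 1)

7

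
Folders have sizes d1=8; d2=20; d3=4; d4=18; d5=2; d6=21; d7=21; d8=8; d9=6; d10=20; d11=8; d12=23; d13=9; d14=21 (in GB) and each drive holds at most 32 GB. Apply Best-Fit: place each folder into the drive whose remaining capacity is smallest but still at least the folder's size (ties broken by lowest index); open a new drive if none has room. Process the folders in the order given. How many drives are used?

7 drives

d1 (8 GB) → drive 1 (remaining 24 GB)
d2 (20 GB) → drive 1 (remaining 4 GB)
d3 (4 GB) → drive 1 (remaining 0 GB)
d4 (18 GB) → drive 2 (remaining 14 GB)
d5 (2 GB) → drive 2 (remaining 12 GB)
d6 (21 GB) → drive 3 (remaining 11 GB)
d7 (21 GB) → drive 4 (remaining 11 GB)
d8 (8 GB) → drive 3 (remaining 3 GB)
d9 (6 GB) → drive 4 (remaining 5 GB)
d10 (20 GB) → drive 5 (remaining 12 GB)
d11 (8 GB) → drive 2 (remaining 4 GB)
d12 (23 GB) → drive 6 (remaining 9 GB)
d13 (9 GB) → drive 6 (remaining 0 GB)
d14 (21 GB) → drive 7 (remaining 11 GB)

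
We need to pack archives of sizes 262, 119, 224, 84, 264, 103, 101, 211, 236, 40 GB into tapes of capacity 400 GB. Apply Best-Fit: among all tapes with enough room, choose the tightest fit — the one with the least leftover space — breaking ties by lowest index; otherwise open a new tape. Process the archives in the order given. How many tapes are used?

5

262 GB → tape 1 (remaining 138 GB)
119 GB → tape 1 (remaining 19 GB)
224 GB → tape 2 (remaining 176 GB)
84 GB → tape 2 (remaining 92 GB)
264 GB → tape 3 (remaining 136 GB)
103 GB → tape 3 (remaining 33 GB)
101 GB → tape 4 (remaining 299 GB)
211 GB → tape 4 (remaining 88 GB)
236 GB → tape 5 (remaining 164 GB)
40 GB → tape 4 (remaining 48 GB)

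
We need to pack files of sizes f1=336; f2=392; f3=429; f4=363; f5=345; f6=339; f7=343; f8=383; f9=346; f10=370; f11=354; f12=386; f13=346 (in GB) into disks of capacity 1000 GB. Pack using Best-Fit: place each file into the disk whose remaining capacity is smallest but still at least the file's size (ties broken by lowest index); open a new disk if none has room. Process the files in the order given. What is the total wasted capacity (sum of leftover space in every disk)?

2268

Put f1 (336 GB) in disk 1; 664 GB remain.
Put f2 (392 GB) in disk 1; 272 GB remain.
Put f3 (429 GB) in disk 2; 571 GB remain.
Put f4 (363 GB) in disk 2; 208 GB remain.
Put f5 (345 GB) in disk 3; 655 GB remain.
Put f6 (339 GB) in disk 3; 316 GB remain.
Put f7 (343 GB) in disk 4; 657 GB remain.
Put f8 (383 GB) in disk 4; 274 GB remain.
Put f9 (346 GB) in disk 5; 654 GB remain.
Put f10 (370 GB) in disk 5; 284 GB remain.
Put f11 (354 GB) in disk 6; 646 GB remain.
Put f12 (386 GB) in disk 6; 260 GB remain.
Put f13 (346 GB) in disk 7; 654 GB remain.
7 disks × 1000 GB = 7000 GB; used 4732 GB; unused 2268 GB.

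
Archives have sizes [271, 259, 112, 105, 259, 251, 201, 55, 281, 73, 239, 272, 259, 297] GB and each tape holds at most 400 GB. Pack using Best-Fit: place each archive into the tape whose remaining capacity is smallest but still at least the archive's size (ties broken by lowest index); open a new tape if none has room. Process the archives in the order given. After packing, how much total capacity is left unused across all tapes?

1066

tape 1: place 271 GB, 129 GB left
tape 2: place 259 GB, 141 GB left
tape 1: place 112 GB, 17 GB left
tape 2: place 105 GB, 36 GB left
tape 3: place 259 GB, 141 GB left
tape 4: place 251 GB, 149 GB left
tape 5: place 201 GB, 199 GB left
tape 3: place 55 GB, 86 GB left
tape 6: place 281 GB, 119 GB left
tape 3: place 73 GB, 13 GB left
tape 7: place 239 GB, 161 GB left
tape 8: place 272 GB, 128 GB left
tape 9: place 259 GB, 141 GB left
tape 10: place 297 GB, 103 GB left
10 tapes × 400 GB = 4000 GB; used 2934 GB; unused 1066 GB.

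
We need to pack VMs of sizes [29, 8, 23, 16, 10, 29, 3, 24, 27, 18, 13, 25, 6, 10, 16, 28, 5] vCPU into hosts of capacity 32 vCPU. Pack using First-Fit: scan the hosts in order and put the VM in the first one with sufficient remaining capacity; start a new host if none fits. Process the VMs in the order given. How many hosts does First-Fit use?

10

29 vCPU → host 1 (remaining 3 vCPU)
8 vCPU → host 2 (remaining 24 vCPU)
23 vCPU → host 2 (remaining 1 vCPU)
16 vCPU → host 3 (remaining 16 vCPU)
10 vCPU → host 3 (remaining 6 vCPU)
29 vCPU → host 4 (remaining 3 vCPU)
3 vCPU → host 1 (remaining 0 vCPU)
24 vCPU → host 5 (remaining 8 vCPU)
27 vCPU → host 6 (remaining 5 vCPU)
18 vCPU → host 7 (remaining 14 vCPU)
13 vCPU → host 7 (remaining 1 vCPU)
25 vCPU → host 8 (remaining 7 vCPU)
6 vCPU → host 3 (remaining 0 vCPU)
10 vCPU → host 9 (remaining 22 vCPU)
16 vCPU → host 9 (remaining 6 vCPU)
28 vCPU → host 10 (remaining 4 vCPU)
5 vCPU → host 5 (remaining 3 vCPU)
Final hosts: [29,3] [8,23] [16,10,6] [29] [24,5] [27] [18,13] [25] [10,16] [28].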